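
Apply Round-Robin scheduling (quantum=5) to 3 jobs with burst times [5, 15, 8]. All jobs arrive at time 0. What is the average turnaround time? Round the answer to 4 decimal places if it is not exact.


Time quantum = 5
Execution trace:
  J1 runs 5 units, time = 5
  J2 runs 5 units, time = 10
  J3 runs 5 units, time = 15
  J2 runs 5 units, time = 20
  J3 runs 3 units, time = 23
  J2 runs 5 units, time = 28
Finish times: [5, 28, 23]
Average turnaround = 56/3 = 18.6667

18.6667


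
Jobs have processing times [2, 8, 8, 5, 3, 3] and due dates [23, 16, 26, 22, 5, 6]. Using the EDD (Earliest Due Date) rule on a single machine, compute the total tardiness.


Sort by due date (EDD order): [(3, 5), (3, 6), (8, 16), (5, 22), (2, 23), (8, 26)]
Compute completion times and tardiness:
  Job 1: p=3, d=5, C=3, tardiness=max(0,3-5)=0
  Job 2: p=3, d=6, C=6, tardiness=max(0,6-6)=0
  Job 3: p=8, d=16, C=14, tardiness=max(0,14-16)=0
  Job 4: p=5, d=22, C=19, tardiness=max(0,19-22)=0
  Job 5: p=2, d=23, C=21, tardiness=max(0,21-23)=0
  Job 6: p=8, d=26, C=29, tardiness=max(0,29-26)=3
Total tardiness = 3

3


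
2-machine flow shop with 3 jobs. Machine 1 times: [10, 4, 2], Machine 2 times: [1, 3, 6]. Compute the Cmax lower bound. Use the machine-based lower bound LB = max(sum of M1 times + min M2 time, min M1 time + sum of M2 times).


LB1 = sum(M1 times) + min(M2 times) = 16 + 1 = 17
LB2 = min(M1 times) + sum(M2 times) = 2 + 10 = 12
Lower bound = max(LB1, LB2) = max(17, 12) = 17

17


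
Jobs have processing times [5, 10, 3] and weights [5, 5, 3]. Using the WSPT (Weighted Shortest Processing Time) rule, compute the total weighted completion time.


Compute p/w ratios and sort ascending (WSPT): [(5, 5), (3, 3), (10, 5)]
Compute weighted completion times:
  Job (p=5,w=5): C=5, w*C=5*5=25
  Job (p=3,w=3): C=8, w*C=3*8=24
  Job (p=10,w=5): C=18, w*C=5*18=90
Total weighted completion time = 139

139


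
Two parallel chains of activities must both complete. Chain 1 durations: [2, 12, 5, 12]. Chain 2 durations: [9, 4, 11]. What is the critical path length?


Path A total = 2 + 12 + 5 + 12 = 31
Path B total = 9 + 4 + 11 = 24
Critical path = longest path = max(31, 24) = 31

31


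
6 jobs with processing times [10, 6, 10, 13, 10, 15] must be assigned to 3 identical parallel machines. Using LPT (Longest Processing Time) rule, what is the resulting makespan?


Sort jobs in decreasing order (LPT): [15, 13, 10, 10, 10, 6]
Assign each job to the least loaded machine:
  Machine 1: jobs [15, 6], load = 21
  Machine 2: jobs [13, 10], load = 23
  Machine 3: jobs [10, 10], load = 20
Makespan = max load = 23

23


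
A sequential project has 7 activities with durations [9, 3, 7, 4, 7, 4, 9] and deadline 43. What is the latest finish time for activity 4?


LF(activity 4) = deadline - sum of successor durations
Successors: activities 5 through 7 with durations [7, 4, 9]
Sum of successor durations = 20
LF = 43 - 20 = 23

23


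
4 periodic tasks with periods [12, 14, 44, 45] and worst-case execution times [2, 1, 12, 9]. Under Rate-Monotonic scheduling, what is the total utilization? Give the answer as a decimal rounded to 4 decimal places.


Compute individual utilizations (exact fractions):
  Task 1: C/T = 2/12 = 1/6 (approx. 0.1667)
  Task 2: C/T = 1/14 (approx. 0.0714)
  Task 3: C/T = 12/44 = 3/11 (approx. 0.2727)
  Task 4: C/T = 9/45 = 1/5 (approx. 0.2)
Total utilization U = 1/6 + 1/14 + 3/11 + 1/5 = 821/1155
Rounded to 4 decimal places: U = 0.7108
RM (Liu & Layland) bound for 4 tasks = 0.756828; compare with U = 821/1155 (approx. 0.710823)
U <= bound, so schedulable by RM sufficient condition.

0.7108


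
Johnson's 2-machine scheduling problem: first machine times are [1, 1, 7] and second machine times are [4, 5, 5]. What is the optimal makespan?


Apply Johnson's rule:
  Group 1 (a <= b): [(1, 1, 4), (2, 1, 5)]
  Group 2 (a > b): [(3, 7, 5)]
Optimal job order: [1, 2, 3]
Schedule:
  Job 1: M1 done at 1, M2 done at 5
  Job 2: M1 done at 2, M2 done at 10
  Job 3: M1 done at 9, M2 done at 15
Makespan = 15

15


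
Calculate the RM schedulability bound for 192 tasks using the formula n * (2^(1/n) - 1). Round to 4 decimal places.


Compute 2^(1/192) = 1.0036166660
Subtract 1: 1.0036166660 - 1 = 0.0036166660
Multiply by n: 192 * 0.0036166660 = 0.6943998720
Round to 4 dp: 0.6944

0.6944


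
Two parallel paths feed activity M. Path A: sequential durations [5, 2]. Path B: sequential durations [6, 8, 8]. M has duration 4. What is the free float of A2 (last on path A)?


ES(A2) = sum of predecessors on chain A = 5
EF(A2) = ES + duration = 5 + 2 = 7
Successor of A2 is M. ES(M) = max(sum(A), sum(B)) = max(7, 22) = 22
Free float = ES(successor) - EF(current) = 22 - 7 = 15

15


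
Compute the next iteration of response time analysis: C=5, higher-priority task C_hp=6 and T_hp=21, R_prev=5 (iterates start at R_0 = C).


R_next = C + ceil(R_prev / T_hp) * C_hp
ceil(5 / 21) = ceil(0.2381) = 1
Interference = 1 * 6 = 6
R_next = 5 + 6 = 11

11


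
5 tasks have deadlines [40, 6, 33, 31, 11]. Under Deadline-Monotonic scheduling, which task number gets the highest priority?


Sort tasks by relative deadline (ascending):
  Task 2: deadline = 6
  Task 5: deadline = 11
  Task 4: deadline = 31
  Task 3: deadline = 33
  Task 1: deadline = 40
Priority order (highest first): [2, 5, 4, 3, 1]
Highest priority task = 2

2


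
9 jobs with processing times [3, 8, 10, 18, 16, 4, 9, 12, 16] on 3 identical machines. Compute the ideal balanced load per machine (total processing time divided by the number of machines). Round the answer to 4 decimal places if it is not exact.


Total processing time = 3 + 8 + 10 + 18 + 16 + 4 + 9 + 12 + 16 = 96
Number of machines = 3
Ideal balanced load = 96 / 3 = 32.0

32.0


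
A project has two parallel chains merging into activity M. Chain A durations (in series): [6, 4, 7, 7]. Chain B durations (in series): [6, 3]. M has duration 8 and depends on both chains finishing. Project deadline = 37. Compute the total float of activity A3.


Forward pass: ES(A3) = sum of predecessors on chain A = 10
EF = ES + duration = 10 + 7 = 17
Backward pass: LF(M) = deadline = 37; LS(M) = 37 - 8 = 29
LF(A3) = LS(M) - sum(successors on chain A) = 29 - 7 = 22
LS = LF - duration = 22 - 7 = 15
Total float = LS - ES = 15 - 10 = 5

5


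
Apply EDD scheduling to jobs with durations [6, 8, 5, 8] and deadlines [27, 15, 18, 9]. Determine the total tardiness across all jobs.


Sort by due date (EDD order): [(8, 9), (8, 15), (5, 18), (6, 27)]
Compute completion times and tardiness:
  Job 1: p=8, d=9, C=8, tardiness=max(0,8-9)=0
  Job 2: p=8, d=15, C=16, tardiness=max(0,16-15)=1
  Job 3: p=5, d=18, C=21, tardiness=max(0,21-18)=3
  Job 4: p=6, d=27, C=27, tardiness=max(0,27-27)=0
Total tardiness = 4

4


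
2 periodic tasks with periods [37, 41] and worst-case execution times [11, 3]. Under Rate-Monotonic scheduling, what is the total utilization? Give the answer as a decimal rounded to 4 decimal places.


Compute individual utilizations (exact fractions):
  Task 1: C/T = 11/37 (approx. 0.2973)
  Task 2: C/T = 3/41 (approx. 0.0732)
Total utilization U = 11/37 + 3/41 = 562/1517
Rounded to 4 decimal places: U = 0.3705
RM (Liu & Layland) bound for 2 tasks = 0.828427; compare with U = 562/1517 (approx. 0.370468)
U <= bound, so schedulable by RM sufficient condition.

0.3705


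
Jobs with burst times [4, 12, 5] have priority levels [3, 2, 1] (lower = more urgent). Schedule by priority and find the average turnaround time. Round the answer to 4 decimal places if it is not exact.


Sort by priority (ascending = highest first):
Order: [(1, 5), (2, 12), (3, 4)]
Completion times:
  Priority 1, burst=5, C=5
  Priority 2, burst=12, C=17
  Priority 3, burst=4, C=21
Average turnaround = 43/3 = 14.3333

14.3333


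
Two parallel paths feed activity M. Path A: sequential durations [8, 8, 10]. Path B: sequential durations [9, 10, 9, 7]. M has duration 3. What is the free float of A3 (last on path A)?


ES(A3) = sum of predecessors on chain A = 16
EF(A3) = ES + duration = 16 + 10 = 26
Successor of A3 is M. ES(M) = max(sum(A), sum(B)) = max(26, 35) = 35
Free float = ES(successor) - EF(current) = 35 - 26 = 9

9


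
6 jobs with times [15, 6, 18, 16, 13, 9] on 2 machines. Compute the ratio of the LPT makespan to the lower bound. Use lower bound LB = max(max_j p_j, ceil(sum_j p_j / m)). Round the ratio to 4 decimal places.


LPT order: [18, 16, 15, 13, 9, 6]
Machine loads after assignment: [40, 37]
LPT makespan = 40
Lower bound = max(max_job, ceil(total/2)) = max(18, 39) = 39
Ratio = 40 / 39 = 1.0256

1.0256


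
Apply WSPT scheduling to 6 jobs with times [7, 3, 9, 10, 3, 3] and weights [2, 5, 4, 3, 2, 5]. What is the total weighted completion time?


Compute p/w ratios and sort ascending (WSPT): [(3, 5), (3, 5), (3, 2), (9, 4), (10, 3), (7, 2)]
Compute weighted completion times:
  Job (p=3,w=5): C=3, w*C=5*3=15
  Job (p=3,w=5): C=6, w*C=5*6=30
  Job (p=3,w=2): C=9, w*C=2*9=18
  Job (p=9,w=4): C=18, w*C=4*18=72
  Job (p=10,w=3): C=28, w*C=3*28=84
  Job (p=7,w=2): C=35, w*C=2*35=70
Total weighted completion time = 289

289


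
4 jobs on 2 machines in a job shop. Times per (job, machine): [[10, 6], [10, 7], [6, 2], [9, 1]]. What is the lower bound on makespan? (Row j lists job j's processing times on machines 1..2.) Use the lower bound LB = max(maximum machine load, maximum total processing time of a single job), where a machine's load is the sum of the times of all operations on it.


Machine loads:
  Machine 1: 10 + 10 + 6 + 9 = 35
  Machine 2: 6 + 7 + 2 + 1 = 16
Max machine load = 35
Job totals:
  Job 1: 16
  Job 2: 17
  Job 3: 8
  Job 4: 10
Max job total = 17
Lower bound = max(35, 17) = 35

35


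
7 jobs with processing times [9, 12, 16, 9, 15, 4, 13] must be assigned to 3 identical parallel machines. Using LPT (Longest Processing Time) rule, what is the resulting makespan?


Sort jobs in decreasing order (LPT): [16, 15, 13, 12, 9, 9, 4]
Assign each job to the least loaded machine:
  Machine 1: jobs [16, 9], load = 25
  Machine 2: jobs [15, 9, 4], load = 28
  Machine 3: jobs [13, 12], load = 25
Makespan = max load = 28

28


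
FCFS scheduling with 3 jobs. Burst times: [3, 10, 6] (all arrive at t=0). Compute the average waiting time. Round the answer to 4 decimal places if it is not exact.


FCFS order (as given): [3, 10, 6]
Waiting times:
  Job 1: wait = 0
  Job 2: wait = 3
  Job 3: wait = 13
Sum of waiting times = 16
Average waiting time = 16/3 = 5.3333

5.3333


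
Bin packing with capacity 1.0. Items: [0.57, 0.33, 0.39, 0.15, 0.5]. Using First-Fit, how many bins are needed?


Place items sequentially using First-Fit:
  Item 0.57 -> new Bin 1
  Item 0.33 -> Bin 1 (now 0.9)
  Item 0.39 -> new Bin 2
  Item 0.15 -> Bin 2 (now 0.54)
  Item 0.5 -> new Bin 3
Total bins used = 3

3


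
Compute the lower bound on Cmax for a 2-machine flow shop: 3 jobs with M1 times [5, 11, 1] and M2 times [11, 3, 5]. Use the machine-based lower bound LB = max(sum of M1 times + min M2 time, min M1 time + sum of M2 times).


LB1 = sum(M1 times) + min(M2 times) = 17 + 3 = 20
LB2 = min(M1 times) + sum(M2 times) = 1 + 19 = 20
Lower bound = max(LB1, LB2) = max(20, 20) = 20

20


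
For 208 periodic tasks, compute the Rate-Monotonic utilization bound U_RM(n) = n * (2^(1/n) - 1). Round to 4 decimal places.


Compute 2^(1/208) = 1.0033379971
Subtract 1: 1.0033379971 - 1 = 0.0033379971
Multiply by n: 208 * 0.0033379971 = 0.6943033968
Round to 4 dp: 0.6943

0.6943


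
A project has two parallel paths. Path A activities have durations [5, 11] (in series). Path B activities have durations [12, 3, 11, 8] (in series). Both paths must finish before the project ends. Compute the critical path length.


Path A total = 5 + 11 = 16
Path B total = 12 + 3 + 11 + 8 = 34
Critical path = longest path = max(16, 34) = 34

34


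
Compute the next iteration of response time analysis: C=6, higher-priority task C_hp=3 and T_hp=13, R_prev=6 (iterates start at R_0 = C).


R_next = C + ceil(R_prev / T_hp) * C_hp
ceil(6 / 13) = ceil(0.4615) = 1
Interference = 1 * 3 = 3
R_next = 6 + 3 = 9

9


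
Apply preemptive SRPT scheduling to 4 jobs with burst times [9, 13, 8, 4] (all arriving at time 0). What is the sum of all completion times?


Since all jobs arrive at t=0, SRPT equals SPT ordering.
SPT order: [4, 8, 9, 13]
Completion times:
  Job 1: p=4, C=4
  Job 2: p=8, C=12
  Job 3: p=9, C=21
  Job 4: p=13, C=34
Total completion time = 4 + 12 + 21 + 34 = 71

71


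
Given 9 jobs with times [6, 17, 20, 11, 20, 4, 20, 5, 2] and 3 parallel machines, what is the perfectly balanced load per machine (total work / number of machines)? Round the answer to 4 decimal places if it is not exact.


Total processing time = 6 + 17 + 20 + 11 + 20 + 4 + 20 + 5 + 2 = 105
Number of machines = 3
Ideal balanced load = 105 / 3 = 35.0

35.0


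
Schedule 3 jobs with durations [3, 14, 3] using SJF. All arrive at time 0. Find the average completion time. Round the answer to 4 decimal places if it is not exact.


SJF order (ascending): [3, 3, 14]
Completion times:
  Job 1: burst=3, C=3
  Job 2: burst=3, C=6
  Job 3: burst=14, C=20
Average completion = 29/3 = 9.6667

9.6667


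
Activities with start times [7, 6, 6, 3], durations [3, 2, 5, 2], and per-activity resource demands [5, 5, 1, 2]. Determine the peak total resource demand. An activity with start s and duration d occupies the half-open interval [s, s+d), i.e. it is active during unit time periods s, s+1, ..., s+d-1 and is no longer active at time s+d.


Each activity i is active on [start_i, start_i + duration_i).
Compute total resource usage per time slot:
  t=0: active resources = [], total = 0
  t=1: active resources = [], total = 0
  t=2: active resources = [], total = 0
  t=3: active resources = [2], total = 2
  t=4: active resources = [2], total = 2
  t=5: active resources = [], total = 0
  t=6: active resources = [5, 1], total = 6
  t=7: active resources = [5, 5, 1], total = 11
  t=8: active resources = [5, 1], total = 6
  t=9: active resources = [5, 1], total = 6
  t=10: active resources = [1], total = 1
Peak resource demand = 11

11


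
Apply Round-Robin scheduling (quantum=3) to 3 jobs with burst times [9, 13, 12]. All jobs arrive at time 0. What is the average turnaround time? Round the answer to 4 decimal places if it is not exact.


Time quantum = 3
Execution trace:
  J1 runs 3 units, time = 3
  J2 runs 3 units, time = 6
  J3 runs 3 units, time = 9
  J1 runs 3 units, time = 12
  J2 runs 3 units, time = 15
  J3 runs 3 units, time = 18
  J1 runs 3 units, time = 21
  J2 runs 3 units, time = 24
  J3 runs 3 units, time = 27
  J2 runs 3 units, time = 30
  J3 runs 3 units, time = 33
  J2 runs 1 units, time = 34
Finish times: [21, 34, 33]
Average turnaround = 88/3 = 29.3333

29.3333


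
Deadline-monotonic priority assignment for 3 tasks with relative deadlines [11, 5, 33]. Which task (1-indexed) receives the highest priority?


Sort tasks by relative deadline (ascending):
  Task 2: deadline = 5
  Task 1: deadline = 11
  Task 3: deadline = 33
Priority order (highest first): [2, 1, 3]
Highest priority task = 2

2


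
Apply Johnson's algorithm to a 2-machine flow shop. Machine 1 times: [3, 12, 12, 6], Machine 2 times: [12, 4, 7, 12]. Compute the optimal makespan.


Apply Johnson's rule:
  Group 1 (a <= b): [(1, 3, 12), (4, 6, 12)]
  Group 2 (a > b): [(3, 12, 7), (2, 12, 4)]
Optimal job order: [1, 4, 3, 2]
Schedule:
  Job 1: M1 done at 3, M2 done at 15
  Job 4: M1 done at 9, M2 done at 27
  Job 3: M1 done at 21, M2 done at 34
  Job 2: M1 done at 33, M2 done at 38
Makespan = 38

38


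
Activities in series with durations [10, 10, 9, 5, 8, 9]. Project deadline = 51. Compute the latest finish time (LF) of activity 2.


LF(activity 2) = deadline - sum of successor durations
Successors: activities 3 through 6 with durations [9, 5, 8, 9]
Sum of successor durations = 31
LF = 51 - 31 = 20

20


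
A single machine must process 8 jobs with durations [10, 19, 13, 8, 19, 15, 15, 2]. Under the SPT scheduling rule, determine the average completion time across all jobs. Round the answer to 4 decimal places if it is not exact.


Sort jobs by processing time (SPT order): [2, 8, 10, 13, 15, 15, 19, 19]
Compute completion times sequentially:
  Job 1: processing = 2, completes at 2
  Job 2: processing = 8, completes at 10
  Job 3: processing = 10, completes at 20
  Job 4: processing = 13, completes at 33
  Job 5: processing = 15, completes at 48
  Job 6: processing = 15, completes at 63
  Job 7: processing = 19, completes at 82
  Job 8: processing = 19, completes at 101
Sum of completion times = 359
Average completion time = 359/8 = 44.875

44.875


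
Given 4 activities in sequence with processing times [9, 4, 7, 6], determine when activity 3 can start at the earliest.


Activity 3 starts after activities 1 through 2 complete.
Predecessor durations: [9, 4]
ES = 9 + 4 = 13

13


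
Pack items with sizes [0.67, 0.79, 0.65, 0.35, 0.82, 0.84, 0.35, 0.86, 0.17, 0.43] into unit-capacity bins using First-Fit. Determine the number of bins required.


Place items sequentially using First-Fit:
  Item 0.67 -> new Bin 1
  Item 0.79 -> new Bin 2
  Item 0.65 -> new Bin 3
  Item 0.35 -> Bin 3 (now 1.0)
  Item 0.82 -> new Bin 4
  Item 0.84 -> new Bin 5
  Item 0.35 -> new Bin 6
  Item 0.86 -> new Bin 7
  Item 0.17 -> Bin 1 (now 0.84)
  Item 0.43 -> Bin 6 (now 0.78)
Total bins used = 7

7


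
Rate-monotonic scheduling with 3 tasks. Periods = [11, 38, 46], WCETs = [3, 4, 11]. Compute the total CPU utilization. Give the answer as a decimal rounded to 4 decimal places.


Compute individual utilizations (exact fractions):
  Task 1: C/T = 3/11 (approx. 0.2727)
  Task 2: C/T = 4/38 = 2/19 (approx. 0.1053)
  Task 3: C/T = 11/46 (approx. 0.2391)
Total utilization U = 3/11 + 2/19 + 11/46 = 5933/9614
Rounded to 4 decimal places: U = 0.6171
RM (Liu & Layland) bound for 3 tasks = 0.779763; compare with U = 5933/9614 (approx. 0.617121)
U <= bound, so schedulable by RM sufficient condition.

0.6171


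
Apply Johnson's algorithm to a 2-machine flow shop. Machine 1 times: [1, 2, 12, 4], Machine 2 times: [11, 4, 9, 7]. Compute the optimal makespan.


Apply Johnson's rule:
  Group 1 (a <= b): [(1, 1, 11), (2, 2, 4), (4, 4, 7)]
  Group 2 (a > b): [(3, 12, 9)]
Optimal job order: [1, 2, 4, 3]
Schedule:
  Job 1: M1 done at 1, M2 done at 12
  Job 2: M1 done at 3, M2 done at 16
  Job 4: M1 done at 7, M2 done at 23
  Job 3: M1 done at 19, M2 done at 32
Makespan = 32

32


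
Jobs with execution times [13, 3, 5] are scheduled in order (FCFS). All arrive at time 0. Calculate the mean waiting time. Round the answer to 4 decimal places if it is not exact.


FCFS order (as given): [13, 3, 5]
Waiting times:
  Job 1: wait = 0
  Job 2: wait = 13
  Job 3: wait = 16
Sum of waiting times = 29
Average waiting time = 29/3 = 9.6667

9.6667


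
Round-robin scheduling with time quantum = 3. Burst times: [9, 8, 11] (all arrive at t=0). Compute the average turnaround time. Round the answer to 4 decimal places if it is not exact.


Time quantum = 3
Execution trace:
  J1 runs 3 units, time = 3
  J2 runs 3 units, time = 6
  J3 runs 3 units, time = 9
  J1 runs 3 units, time = 12
  J2 runs 3 units, time = 15
  J3 runs 3 units, time = 18
  J1 runs 3 units, time = 21
  J2 runs 2 units, time = 23
  J3 runs 3 units, time = 26
  J3 runs 2 units, time = 28
Finish times: [21, 23, 28]
Average turnaround = 72/3 = 24.0

24.0


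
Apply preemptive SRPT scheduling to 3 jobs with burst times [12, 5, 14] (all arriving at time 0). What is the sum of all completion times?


Since all jobs arrive at t=0, SRPT equals SPT ordering.
SPT order: [5, 12, 14]
Completion times:
  Job 1: p=5, C=5
  Job 2: p=12, C=17
  Job 3: p=14, C=31
Total completion time = 5 + 17 + 31 = 53

53


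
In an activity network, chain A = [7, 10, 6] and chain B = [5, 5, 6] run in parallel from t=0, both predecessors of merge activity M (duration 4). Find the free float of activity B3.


ES(B3) = sum of predecessors on chain B = 10
EF(B3) = ES + duration = 10 + 6 = 16
Successor of B3 is M. ES(M) = max(sum(A), sum(B)) = max(23, 16) = 23
Free float = ES(successor) - EF(current) = 23 - 16 = 7

7


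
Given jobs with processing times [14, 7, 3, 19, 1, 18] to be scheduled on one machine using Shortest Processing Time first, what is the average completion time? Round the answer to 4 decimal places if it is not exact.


Sort jobs by processing time (SPT order): [1, 3, 7, 14, 18, 19]
Compute completion times sequentially:
  Job 1: processing = 1, completes at 1
  Job 2: processing = 3, completes at 4
  Job 3: processing = 7, completes at 11
  Job 4: processing = 14, completes at 25
  Job 5: processing = 18, completes at 43
  Job 6: processing = 19, completes at 62
Sum of completion times = 146
Average completion time = 146/6 = 24.3333

24.3333


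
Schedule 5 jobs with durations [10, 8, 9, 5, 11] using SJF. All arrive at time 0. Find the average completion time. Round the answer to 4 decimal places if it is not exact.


SJF order (ascending): [5, 8, 9, 10, 11]
Completion times:
  Job 1: burst=5, C=5
  Job 2: burst=8, C=13
  Job 3: burst=9, C=22
  Job 4: burst=10, C=32
  Job 5: burst=11, C=43
Average completion = 115/5 = 23.0

23.0


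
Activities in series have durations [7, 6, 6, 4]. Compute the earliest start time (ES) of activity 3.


Activity 3 starts after activities 1 through 2 complete.
Predecessor durations: [7, 6]
ES = 7 + 6 = 13

13


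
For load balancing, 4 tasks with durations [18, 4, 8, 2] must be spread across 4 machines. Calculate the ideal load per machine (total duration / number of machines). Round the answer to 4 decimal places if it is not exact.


Total processing time = 18 + 4 + 8 + 2 = 32
Number of machines = 4
Ideal balanced load = 32 / 4 = 8.0

8.0


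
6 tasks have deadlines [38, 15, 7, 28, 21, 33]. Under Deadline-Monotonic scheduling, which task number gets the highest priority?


Sort tasks by relative deadline (ascending):
  Task 3: deadline = 7
  Task 2: deadline = 15
  Task 5: deadline = 21
  Task 4: deadline = 28
  Task 6: deadline = 33
  Task 1: deadline = 38
Priority order (highest first): [3, 2, 5, 4, 6, 1]
Highest priority task = 3

3


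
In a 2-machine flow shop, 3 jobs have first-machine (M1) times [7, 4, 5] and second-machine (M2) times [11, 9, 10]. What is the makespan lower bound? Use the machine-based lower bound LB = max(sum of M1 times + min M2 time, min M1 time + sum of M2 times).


LB1 = sum(M1 times) + min(M2 times) = 16 + 9 = 25
LB2 = min(M1 times) + sum(M2 times) = 4 + 30 = 34
Lower bound = max(LB1, LB2) = max(25, 34) = 34

34


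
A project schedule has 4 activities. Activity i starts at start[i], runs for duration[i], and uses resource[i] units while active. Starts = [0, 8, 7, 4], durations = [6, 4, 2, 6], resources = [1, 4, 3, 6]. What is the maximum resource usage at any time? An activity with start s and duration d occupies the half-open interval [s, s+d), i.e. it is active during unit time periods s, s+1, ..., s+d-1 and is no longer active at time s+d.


Each activity i is active on [start_i, start_i + duration_i).
Compute total resource usage per time slot:
  t=0: active resources = [1], total = 1
  t=1: active resources = [1], total = 1
  t=2: active resources = [1], total = 1
  t=3: active resources = [1], total = 1
  t=4: active resources = [1, 6], total = 7
  t=5: active resources = [1, 6], total = 7
  t=6: active resources = [6], total = 6
  t=7: active resources = [3, 6], total = 9
  t=8: active resources = [4, 3, 6], total = 13
  t=9: active resources = [4, 6], total = 10
  t=10: active resources = [4], total = 4
  t=11: active resources = [4], total = 4
Peak resource demand = 13

13


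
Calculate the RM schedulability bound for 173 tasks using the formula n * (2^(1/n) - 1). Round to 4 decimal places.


Compute 2^(1/173) = 1.0040146684
Subtract 1: 1.0040146684 - 1 = 0.0040146684
Multiply by n: 173 * 0.0040146684 = 0.6945376332
Round to 4 dp: 0.6945

0.6945


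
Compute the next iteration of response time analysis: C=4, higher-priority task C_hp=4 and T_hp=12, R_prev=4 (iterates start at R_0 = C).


R_next = C + ceil(R_prev / T_hp) * C_hp
ceil(4 / 12) = ceil(0.3333) = 1
Interference = 1 * 4 = 4
R_next = 4 + 4 = 8

8


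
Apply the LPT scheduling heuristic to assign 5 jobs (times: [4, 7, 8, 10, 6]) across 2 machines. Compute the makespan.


Sort jobs in decreasing order (LPT): [10, 8, 7, 6, 4]
Assign each job to the least loaded machine:
  Machine 1: jobs [10, 6], load = 16
  Machine 2: jobs [8, 7, 4], load = 19
Makespan = max load = 19

19


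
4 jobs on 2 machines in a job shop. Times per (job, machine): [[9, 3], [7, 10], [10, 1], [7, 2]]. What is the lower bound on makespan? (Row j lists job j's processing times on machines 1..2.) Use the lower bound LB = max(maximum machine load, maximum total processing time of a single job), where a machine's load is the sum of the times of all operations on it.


Machine loads:
  Machine 1: 9 + 7 + 10 + 7 = 33
  Machine 2: 3 + 10 + 1 + 2 = 16
Max machine load = 33
Job totals:
  Job 1: 12
  Job 2: 17
  Job 3: 11
  Job 4: 9
Max job total = 17
Lower bound = max(33, 17) = 33

33


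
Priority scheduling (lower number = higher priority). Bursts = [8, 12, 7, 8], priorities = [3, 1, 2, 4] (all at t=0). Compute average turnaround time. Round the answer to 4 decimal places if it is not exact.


Sort by priority (ascending = highest first):
Order: [(1, 12), (2, 7), (3, 8), (4, 8)]
Completion times:
  Priority 1, burst=12, C=12
  Priority 2, burst=7, C=19
  Priority 3, burst=8, C=27
  Priority 4, burst=8, C=35
Average turnaround = 93/4 = 23.25

23.25


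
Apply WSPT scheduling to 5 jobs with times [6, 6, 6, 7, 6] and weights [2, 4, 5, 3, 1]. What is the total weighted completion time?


Compute p/w ratios and sort ascending (WSPT): [(6, 5), (6, 4), (7, 3), (6, 2), (6, 1)]
Compute weighted completion times:
  Job (p=6,w=5): C=6, w*C=5*6=30
  Job (p=6,w=4): C=12, w*C=4*12=48
  Job (p=7,w=3): C=19, w*C=3*19=57
  Job (p=6,w=2): C=25, w*C=2*25=50
  Job (p=6,w=1): C=31, w*C=1*31=31
Total weighted completion time = 216

216


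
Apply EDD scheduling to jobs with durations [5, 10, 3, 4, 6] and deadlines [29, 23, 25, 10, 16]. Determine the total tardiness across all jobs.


Sort by due date (EDD order): [(4, 10), (6, 16), (10, 23), (3, 25), (5, 29)]
Compute completion times and tardiness:
  Job 1: p=4, d=10, C=4, tardiness=max(0,4-10)=0
  Job 2: p=6, d=16, C=10, tardiness=max(0,10-16)=0
  Job 3: p=10, d=23, C=20, tardiness=max(0,20-23)=0
  Job 4: p=3, d=25, C=23, tardiness=max(0,23-25)=0
  Job 5: p=5, d=29, C=28, tardiness=max(0,28-29)=0
Total tardiness = 0

0


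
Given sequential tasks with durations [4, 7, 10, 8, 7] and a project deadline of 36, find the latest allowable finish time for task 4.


LF(activity 4) = deadline - sum of successor durations
Successors: activities 5 through 5 with durations [7]
Sum of successor durations = 7
LF = 36 - 7 = 29

29


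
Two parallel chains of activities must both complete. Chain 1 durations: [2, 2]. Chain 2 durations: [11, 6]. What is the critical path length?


Path A total = 2 + 2 = 4
Path B total = 11 + 6 = 17
Critical path = longest path = max(4, 17) = 17

17


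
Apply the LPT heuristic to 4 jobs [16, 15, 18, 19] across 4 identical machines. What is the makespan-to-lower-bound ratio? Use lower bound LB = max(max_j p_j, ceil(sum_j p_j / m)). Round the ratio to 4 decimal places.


LPT order: [19, 18, 16, 15]
Machine loads after assignment: [19, 18, 16, 15]
LPT makespan = 19
Lower bound = max(max_job, ceil(total/4)) = max(19, 17) = 19
Ratio = 19 / 19 = 1.0

1.0


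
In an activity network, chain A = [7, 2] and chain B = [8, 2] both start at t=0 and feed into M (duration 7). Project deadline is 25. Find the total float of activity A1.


Forward pass: ES(A1) = sum of predecessors on chain A = 0
EF = ES + duration = 0 + 7 = 7
Backward pass: LF(M) = deadline = 25; LS(M) = 25 - 7 = 18
LF(A1) = LS(M) - sum(successors on chain A) = 18 - 2 = 16
LS = LF - duration = 16 - 7 = 9
Total float = LS - ES = 9 - 0 = 9

9


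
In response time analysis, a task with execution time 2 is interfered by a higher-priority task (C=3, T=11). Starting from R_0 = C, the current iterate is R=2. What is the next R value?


R_next = C + ceil(R_prev / T_hp) * C_hp
ceil(2 / 11) = ceil(0.1818) = 1
Interference = 1 * 3 = 3
R_next = 2 + 3 = 5

5


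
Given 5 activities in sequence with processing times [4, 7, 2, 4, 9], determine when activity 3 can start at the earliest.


Activity 3 starts after activities 1 through 2 complete.
Predecessor durations: [4, 7]
ES = 4 + 7 = 11

11


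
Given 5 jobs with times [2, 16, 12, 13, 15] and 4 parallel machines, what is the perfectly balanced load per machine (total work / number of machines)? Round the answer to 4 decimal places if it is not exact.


Total processing time = 2 + 16 + 12 + 13 + 15 = 58
Number of machines = 4
Ideal balanced load = 58 / 4 = 14.5

14.5


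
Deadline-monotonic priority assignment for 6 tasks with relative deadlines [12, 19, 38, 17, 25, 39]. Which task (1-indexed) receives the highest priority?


Sort tasks by relative deadline (ascending):
  Task 1: deadline = 12
  Task 4: deadline = 17
  Task 2: deadline = 19
  Task 5: deadline = 25
  Task 3: deadline = 38
  Task 6: deadline = 39
Priority order (highest first): [1, 4, 2, 5, 3, 6]
Highest priority task = 1

1


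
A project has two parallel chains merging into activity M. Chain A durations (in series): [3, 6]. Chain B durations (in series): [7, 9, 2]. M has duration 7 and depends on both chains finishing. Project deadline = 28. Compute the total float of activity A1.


Forward pass: ES(A1) = sum of predecessors on chain A = 0
EF = ES + duration = 0 + 3 = 3
Backward pass: LF(M) = deadline = 28; LS(M) = 28 - 7 = 21
LF(A1) = LS(M) - sum(successors on chain A) = 21 - 6 = 15
LS = LF - duration = 15 - 3 = 12
Total float = LS - ES = 12 - 0 = 12

12


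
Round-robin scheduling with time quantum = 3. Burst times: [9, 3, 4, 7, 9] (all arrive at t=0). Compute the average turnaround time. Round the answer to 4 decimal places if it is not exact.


Time quantum = 3
Execution trace:
  J1 runs 3 units, time = 3
  J2 runs 3 units, time = 6
  J3 runs 3 units, time = 9
  J4 runs 3 units, time = 12
  J5 runs 3 units, time = 15
  J1 runs 3 units, time = 18
  J3 runs 1 units, time = 19
  J4 runs 3 units, time = 22
  J5 runs 3 units, time = 25
  J1 runs 3 units, time = 28
  J4 runs 1 units, time = 29
  J5 runs 3 units, time = 32
Finish times: [28, 6, 19, 29, 32]
Average turnaround = 114/5 = 22.8

22.8


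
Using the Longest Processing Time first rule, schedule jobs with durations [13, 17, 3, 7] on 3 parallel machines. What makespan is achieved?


Sort jobs in decreasing order (LPT): [17, 13, 7, 3]
Assign each job to the least loaded machine:
  Machine 1: jobs [17], load = 17
  Machine 2: jobs [13], load = 13
  Machine 3: jobs [7, 3], load = 10
Makespan = max load = 17

17


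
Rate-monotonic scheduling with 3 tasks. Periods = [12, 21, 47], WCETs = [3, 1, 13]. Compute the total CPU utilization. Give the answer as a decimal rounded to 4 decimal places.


Compute individual utilizations (exact fractions):
  Task 1: C/T = 3/12 = 1/4 (approx. 0.25)
  Task 2: C/T = 1/21 (approx. 0.0476)
  Task 3: C/T = 13/47 (approx. 0.2766)
Total utilization U = 1/4 + 1/21 + 13/47 = 2267/3948
Rounded to 4 decimal places: U = 0.5742
RM (Liu & Layland) bound for 3 tasks = 0.779763; compare with U = 2267/3948 (approx. 0.574215)
U <= bound, so schedulable by RM sufficient condition.

0.5742


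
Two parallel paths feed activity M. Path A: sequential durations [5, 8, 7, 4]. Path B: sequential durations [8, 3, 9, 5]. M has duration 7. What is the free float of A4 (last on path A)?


ES(A4) = sum of predecessors on chain A = 20
EF(A4) = ES + duration = 20 + 4 = 24
Successor of A4 is M. ES(M) = max(sum(A), sum(B)) = max(24, 25) = 25
Free float = ES(successor) - EF(current) = 25 - 24 = 1

1


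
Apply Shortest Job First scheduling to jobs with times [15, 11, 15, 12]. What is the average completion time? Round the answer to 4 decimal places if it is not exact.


SJF order (ascending): [11, 12, 15, 15]
Completion times:
  Job 1: burst=11, C=11
  Job 2: burst=12, C=23
  Job 3: burst=15, C=38
  Job 4: burst=15, C=53
Average completion = 125/4 = 31.25

31.25


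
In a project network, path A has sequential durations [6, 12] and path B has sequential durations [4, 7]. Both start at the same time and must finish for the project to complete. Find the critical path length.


Path A total = 6 + 12 = 18
Path B total = 4 + 7 = 11
Critical path = longest path = max(18, 11) = 18

18


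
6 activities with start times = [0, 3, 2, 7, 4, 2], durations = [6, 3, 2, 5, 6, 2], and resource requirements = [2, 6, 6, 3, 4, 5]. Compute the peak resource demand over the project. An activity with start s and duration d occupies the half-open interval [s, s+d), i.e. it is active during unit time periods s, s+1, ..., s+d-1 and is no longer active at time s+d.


Each activity i is active on [start_i, start_i + duration_i).
Compute total resource usage per time slot:
  t=0: active resources = [2], total = 2
  t=1: active resources = [2], total = 2
  t=2: active resources = [2, 6, 5], total = 13
  t=3: active resources = [2, 6, 6, 5], total = 19
  t=4: active resources = [2, 6, 4], total = 12
  t=5: active resources = [2, 6, 4], total = 12
  t=6: active resources = [4], total = 4
  t=7: active resources = [3, 4], total = 7
  t=8: active resources = [3, 4], total = 7
  t=9: active resources = [3, 4], total = 7
  t=10: active resources = [3], total = 3
  t=11: active resources = [3], total = 3
Peak resource demand = 19

19


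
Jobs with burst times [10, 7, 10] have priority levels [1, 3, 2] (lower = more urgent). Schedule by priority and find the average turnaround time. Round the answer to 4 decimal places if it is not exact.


Sort by priority (ascending = highest first):
Order: [(1, 10), (2, 10), (3, 7)]
Completion times:
  Priority 1, burst=10, C=10
  Priority 2, burst=10, C=20
  Priority 3, burst=7, C=27
Average turnaround = 57/3 = 19.0

19.0


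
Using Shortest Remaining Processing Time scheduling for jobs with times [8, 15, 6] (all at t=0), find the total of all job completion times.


Since all jobs arrive at t=0, SRPT equals SPT ordering.
SPT order: [6, 8, 15]
Completion times:
  Job 1: p=6, C=6
  Job 2: p=8, C=14
  Job 3: p=15, C=29
Total completion time = 6 + 14 + 29 = 49

49


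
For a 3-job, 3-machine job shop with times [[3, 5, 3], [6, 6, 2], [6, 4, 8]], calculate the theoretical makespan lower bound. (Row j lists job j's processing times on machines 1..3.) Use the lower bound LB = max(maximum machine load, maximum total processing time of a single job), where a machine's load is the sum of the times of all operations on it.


Machine loads:
  Machine 1: 3 + 6 + 6 = 15
  Machine 2: 5 + 6 + 4 = 15
  Machine 3: 3 + 2 + 8 = 13
Max machine load = 15
Job totals:
  Job 1: 11
  Job 2: 14
  Job 3: 18
Max job total = 18
Lower bound = max(15, 18) = 18

18


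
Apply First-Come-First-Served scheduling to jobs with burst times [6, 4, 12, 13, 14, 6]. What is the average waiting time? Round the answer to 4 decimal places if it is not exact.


FCFS order (as given): [6, 4, 12, 13, 14, 6]
Waiting times:
  Job 1: wait = 0
  Job 2: wait = 6
  Job 3: wait = 10
  Job 4: wait = 22
  Job 5: wait = 35
  Job 6: wait = 49
Sum of waiting times = 122
Average waiting time = 122/6 = 20.3333

20.3333


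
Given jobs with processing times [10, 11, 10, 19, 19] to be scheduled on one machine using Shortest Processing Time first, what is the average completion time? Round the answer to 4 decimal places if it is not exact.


Sort jobs by processing time (SPT order): [10, 10, 11, 19, 19]
Compute completion times sequentially:
  Job 1: processing = 10, completes at 10
  Job 2: processing = 10, completes at 20
  Job 3: processing = 11, completes at 31
  Job 4: processing = 19, completes at 50
  Job 5: processing = 19, completes at 69
Sum of completion times = 180
Average completion time = 180/5 = 36.0

36.0


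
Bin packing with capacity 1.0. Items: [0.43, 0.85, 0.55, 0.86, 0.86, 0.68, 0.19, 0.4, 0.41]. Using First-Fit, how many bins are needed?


Place items sequentially using First-Fit:
  Item 0.43 -> new Bin 1
  Item 0.85 -> new Bin 2
  Item 0.55 -> Bin 1 (now 0.98)
  Item 0.86 -> new Bin 3
  Item 0.86 -> new Bin 4
  Item 0.68 -> new Bin 5
  Item 0.19 -> Bin 5 (now 0.87)
  Item 0.4 -> new Bin 6
  Item 0.41 -> Bin 6 (now 0.81)
Total bins used = 6

6


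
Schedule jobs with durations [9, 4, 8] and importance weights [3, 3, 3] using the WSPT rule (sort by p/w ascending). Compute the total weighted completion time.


Compute p/w ratios and sort ascending (WSPT): [(4, 3), (8, 3), (9, 3)]
Compute weighted completion times:
  Job (p=4,w=3): C=4, w*C=3*4=12
  Job (p=8,w=3): C=12, w*C=3*12=36
  Job (p=9,w=3): C=21, w*C=3*21=63
Total weighted completion time = 111

111


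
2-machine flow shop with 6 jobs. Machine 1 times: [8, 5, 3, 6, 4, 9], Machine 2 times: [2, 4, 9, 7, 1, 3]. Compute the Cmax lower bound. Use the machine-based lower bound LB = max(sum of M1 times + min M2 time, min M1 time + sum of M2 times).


LB1 = sum(M1 times) + min(M2 times) = 35 + 1 = 36
LB2 = min(M1 times) + sum(M2 times) = 3 + 26 = 29
Lower bound = max(LB1, LB2) = max(36, 29) = 36

36


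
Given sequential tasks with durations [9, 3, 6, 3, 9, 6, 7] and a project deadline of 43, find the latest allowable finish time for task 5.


LF(activity 5) = deadline - sum of successor durations
Successors: activities 6 through 7 with durations [6, 7]
Sum of successor durations = 13
LF = 43 - 13 = 30

30


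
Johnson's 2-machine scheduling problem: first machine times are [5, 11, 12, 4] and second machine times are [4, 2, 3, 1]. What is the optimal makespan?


Apply Johnson's rule:
  Group 1 (a <= b): []
  Group 2 (a > b): [(1, 5, 4), (3, 12, 3), (2, 11, 2), (4, 4, 1)]
Optimal job order: [1, 3, 2, 4]
Schedule:
  Job 1: M1 done at 5, M2 done at 9
  Job 3: M1 done at 17, M2 done at 20
  Job 2: M1 done at 28, M2 done at 30
  Job 4: M1 done at 32, M2 done at 33
Makespan = 33

33


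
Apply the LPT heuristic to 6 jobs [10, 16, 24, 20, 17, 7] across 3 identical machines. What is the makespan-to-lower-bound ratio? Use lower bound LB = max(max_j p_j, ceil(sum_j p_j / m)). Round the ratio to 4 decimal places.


LPT order: [24, 20, 17, 16, 10, 7]
Machine loads after assignment: [31, 30, 33]
LPT makespan = 33
Lower bound = max(max_job, ceil(total/3)) = max(24, 32) = 32
Ratio = 33 / 32 = 1.0313

1.0313


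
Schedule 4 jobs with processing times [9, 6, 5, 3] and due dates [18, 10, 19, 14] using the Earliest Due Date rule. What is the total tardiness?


Sort by due date (EDD order): [(6, 10), (3, 14), (9, 18), (5, 19)]
Compute completion times and tardiness:
  Job 1: p=6, d=10, C=6, tardiness=max(0,6-10)=0
  Job 2: p=3, d=14, C=9, tardiness=max(0,9-14)=0
  Job 3: p=9, d=18, C=18, tardiness=max(0,18-18)=0
  Job 4: p=5, d=19, C=23, tardiness=max(0,23-19)=4
Total tardiness = 4

4


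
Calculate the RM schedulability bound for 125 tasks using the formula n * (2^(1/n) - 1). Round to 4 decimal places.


Compute 2^(1/125) = 1.0055605804
Subtract 1: 1.0055605804 - 1 = 0.0055605804
Multiply by n: 125 * 0.0055605804 = 0.6950725500
Round to 4 dp: 0.6951

0.6951


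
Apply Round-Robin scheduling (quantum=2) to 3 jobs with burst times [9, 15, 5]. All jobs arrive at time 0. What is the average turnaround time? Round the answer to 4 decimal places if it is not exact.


Time quantum = 2
Execution trace:
  J1 runs 2 units, time = 2
  J2 runs 2 units, time = 4
  J3 runs 2 units, time = 6
  J1 runs 2 units, time = 8
  J2 runs 2 units, time = 10
  J3 runs 2 units, time = 12
  J1 runs 2 units, time = 14
  J2 runs 2 units, time = 16
  J3 runs 1 units, time = 17
  J1 runs 2 units, time = 19
  J2 runs 2 units, time = 21
  J1 runs 1 units, time = 22
  J2 runs 2 units, time = 24
  J2 runs 2 units, time = 26
  J2 runs 2 units, time = 28
  J2 runs 1 units, time = 29
Finish times: [22, 29, 17]
Average turnaround = 68/3 = 22.6667

22.6667
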